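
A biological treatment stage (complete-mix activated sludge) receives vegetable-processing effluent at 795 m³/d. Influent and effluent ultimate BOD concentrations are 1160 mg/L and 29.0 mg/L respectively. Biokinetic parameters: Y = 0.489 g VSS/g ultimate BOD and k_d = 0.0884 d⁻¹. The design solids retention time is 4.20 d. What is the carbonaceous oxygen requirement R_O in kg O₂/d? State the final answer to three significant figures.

Correct the yield for decay: Y_obs = Y/(1 + k_d θ_c) = 0.489 / (1 + 0.0884 × 4.20) = 0.489 / 1.371 = 0.3566.
Substrate removed = Q·(S₀ − S) = 795 m³/d × (1160 − 29.0) g/m³ = 8.99×10^5 g/d = 899.1 kg/d.
P_X = Y_obs·Q·(S₀ − S) = 0.3566 × 899.1 = 320.6 kg VSS/d.
R_O = Q·ΔS − 1.42 P_X = 899.1 − 455.3 = 443.8 kg O₂/d.

R_O ≈ 444 kg O₂/d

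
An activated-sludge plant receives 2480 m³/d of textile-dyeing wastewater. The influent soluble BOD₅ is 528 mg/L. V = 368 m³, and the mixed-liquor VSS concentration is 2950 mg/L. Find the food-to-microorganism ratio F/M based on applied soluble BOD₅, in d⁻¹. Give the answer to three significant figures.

F/M ≈ 1.21 d⁻¹

F/M = applied load / biomass = Q·S₀/(V·X) = 2480 × 528 / (368.0 × 2950) = 1.206 d⁻¹.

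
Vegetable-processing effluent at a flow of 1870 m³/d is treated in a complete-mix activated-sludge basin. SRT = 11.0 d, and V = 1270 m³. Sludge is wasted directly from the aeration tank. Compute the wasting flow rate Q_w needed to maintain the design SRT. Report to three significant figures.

Q_w ≈ 115 m³/d

Wasting from the aeration tank: Q_w = V / θ_c = 1270 / 11.0 = 115.5 m³/d.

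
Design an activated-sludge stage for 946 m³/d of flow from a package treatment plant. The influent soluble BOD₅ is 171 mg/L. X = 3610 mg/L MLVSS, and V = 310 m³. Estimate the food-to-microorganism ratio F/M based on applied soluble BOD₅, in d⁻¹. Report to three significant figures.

F/M ≈ 0.145 d⁻¹

F/M = Q·S₀ / (V·X) = 946 × 171 / (310.0 × 3610) = 0.1446 g soluble BOD₅·(g VSS·d)⁻¹.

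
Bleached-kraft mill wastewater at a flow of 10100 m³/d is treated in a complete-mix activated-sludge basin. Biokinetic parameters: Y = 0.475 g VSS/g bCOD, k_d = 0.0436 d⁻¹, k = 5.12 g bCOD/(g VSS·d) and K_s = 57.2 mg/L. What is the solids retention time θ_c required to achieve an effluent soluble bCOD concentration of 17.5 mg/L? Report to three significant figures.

At the target effluent, Y k S/(K_s+S) = 0.475×5.12×17.5/74.70 = 0.5697 d⁻¹.
θ_c = 1/(μ − k_d) = 1/(0.5697 − 0.0436) = 1/0.5261 = 1.901 d.

θ_c ≈ 1.90 d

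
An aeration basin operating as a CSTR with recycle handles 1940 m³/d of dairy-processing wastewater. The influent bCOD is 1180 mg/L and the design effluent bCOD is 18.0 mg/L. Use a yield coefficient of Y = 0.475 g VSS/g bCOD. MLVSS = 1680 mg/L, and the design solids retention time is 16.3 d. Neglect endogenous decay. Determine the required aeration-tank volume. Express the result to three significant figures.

V ≈ 10400 m³

Biomass mass balance (decay neglected): V·X = Y·Q·(S₀ − S)·θ_c, so V = 0.475 × 1940 × (1180 − 18.0) × 16.3 / 1680 = 10389 m³.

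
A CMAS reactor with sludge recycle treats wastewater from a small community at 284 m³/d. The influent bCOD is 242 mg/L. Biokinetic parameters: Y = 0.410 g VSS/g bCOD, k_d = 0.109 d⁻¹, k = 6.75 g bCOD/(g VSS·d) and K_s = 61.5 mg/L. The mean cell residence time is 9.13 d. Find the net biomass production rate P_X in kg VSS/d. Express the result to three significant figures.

P_X ≈ 13.8 kg VSS/d

Effluent substrate depends only on kinetics and SRT: S = K_s(1 + k_d θ_c) / [θ_c(Yk − k_d) − 1] = 61.5 × (1 + 0.109 × 9.13) / [9.13 × (0.410 × 6.75 − 0.109) − 1] = 122.7 / 23.27 = 5.273 mg/L.
Correct the yield for decay: Y_obs = Y/(1 + k_d θ_c) = 0.410 / (1 + 0.109 × 9.13) = 0.410 / 1.995 = 0.2055.
Mass of bCOD removed per day: Q(S₀ − S) = 284 × 236.7 g/m³ = 67.23 kg/d.
P_X = Y_obs · Q(S₀ − S) = 0.2055 × 67.23 = 13.82 kg VSS/d.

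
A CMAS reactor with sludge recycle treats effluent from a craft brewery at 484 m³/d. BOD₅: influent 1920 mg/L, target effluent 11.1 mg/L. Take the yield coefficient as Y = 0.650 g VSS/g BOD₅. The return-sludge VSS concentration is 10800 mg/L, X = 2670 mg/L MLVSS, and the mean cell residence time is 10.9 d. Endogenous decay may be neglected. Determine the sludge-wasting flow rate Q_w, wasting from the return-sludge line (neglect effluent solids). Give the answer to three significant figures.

Q_w ≈ 55.6 m³/d

Biomass mass balance (decay neglected): V·X = Y·Q·(S₀ − S)·θ_c, so V = 0.650 × 484 × (1920 − 11.1) × 10.9 / 2670 = 2452 m³.
Q_w = (V·X)/(θ_c X_r) = 2452 × 2670 / (10.9 × 10800) = 55.61 m³/d.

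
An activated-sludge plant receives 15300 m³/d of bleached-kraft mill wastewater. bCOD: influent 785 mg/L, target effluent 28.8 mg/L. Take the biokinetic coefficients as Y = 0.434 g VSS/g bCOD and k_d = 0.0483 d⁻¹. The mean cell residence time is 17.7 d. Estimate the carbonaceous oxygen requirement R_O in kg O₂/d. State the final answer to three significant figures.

R_O ≈ 7730 kg O₂/d

Correct the yield for decay: Y_obs = Y/(1 + k_d θ_c) = 0.434 / (1 + 0.0483 × 17.7) = 0.434 / 1.855 = 0.2340.
Mass of bCOD removed per day: Q(S₀ − S) = 15300 × 756.2 g/m³ = 11570 kg/d.
Net sludge production P_X = 0.2340 × 11570 = 2707 kg VSS/d.
Carbonaceous O₂ demand = substrate oxidised − cell-mass equivalent = 11570 − 1.42 × 2707 = 7726 kg O₂/d.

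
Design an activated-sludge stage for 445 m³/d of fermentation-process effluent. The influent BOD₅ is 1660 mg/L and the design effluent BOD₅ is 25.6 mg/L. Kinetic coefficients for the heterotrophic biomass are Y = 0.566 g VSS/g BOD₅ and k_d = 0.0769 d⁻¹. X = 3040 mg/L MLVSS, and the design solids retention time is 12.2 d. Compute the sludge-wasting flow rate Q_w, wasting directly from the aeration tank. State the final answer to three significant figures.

Q_w ≈ 69.9 m³/d

Steady-state biomass mass balance: V·X·(1 + k_d·θ_c) = Y·Q·(S₀ − S)·θ_c, so V = 0.566 × 445 × (1660 − 25.6) × 12.2 / [3040 × (1 + 0.0769 × 12.2)] = 5.02×10^6 / 5892 = 852.4 m³.
With mixed-liquor wasting, θ_c = V/Q_w, so Q_w = V/θ_c = 852.4/12.2 = 69.87 m³/d.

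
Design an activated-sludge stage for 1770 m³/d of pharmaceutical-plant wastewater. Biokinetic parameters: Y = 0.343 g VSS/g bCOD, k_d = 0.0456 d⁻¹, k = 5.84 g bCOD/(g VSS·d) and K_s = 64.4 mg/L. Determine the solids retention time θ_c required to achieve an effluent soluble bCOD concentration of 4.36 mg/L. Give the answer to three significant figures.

θ_c ≈ 12.3 d

From 1/θ_c = Y·k·S/(K_s + S) − k_d: Y·k·S/(K_s+S) = 0.343 × 5.84 × 4.36 / (64.4 + 4.36) = 0.1270 d⁻¹.
θ_c = 1/(μ − k_d) = 1/(0.1270 − 0.0456) = 1/0.08142 = 12.28 d.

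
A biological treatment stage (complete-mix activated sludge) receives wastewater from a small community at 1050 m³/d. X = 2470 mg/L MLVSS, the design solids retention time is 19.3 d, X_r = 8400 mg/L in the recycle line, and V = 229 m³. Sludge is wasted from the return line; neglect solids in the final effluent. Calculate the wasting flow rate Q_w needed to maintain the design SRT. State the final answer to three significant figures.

Q_w ≈ 3.49 m³/d

θ_c = V·X/(Q_w·X_r) when wasting from the recycle, so Q_w = V·X/(θ_c·X_r) = 229.0 × 2470 / (19.3 × 8400) = 3.489 m³/d.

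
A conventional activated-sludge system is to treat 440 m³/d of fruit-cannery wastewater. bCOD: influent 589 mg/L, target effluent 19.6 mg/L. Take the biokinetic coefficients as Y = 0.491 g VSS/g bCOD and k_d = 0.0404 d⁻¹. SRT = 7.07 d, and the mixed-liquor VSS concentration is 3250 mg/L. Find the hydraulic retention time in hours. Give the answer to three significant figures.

Rearranging the biomass balance for a CMAS with decay, V = Y·Q·ΔS·θ_c / [X·(1+k_d θ_c)] = 0.491 × 440 × (589 − 19.6) × 7.07 / [3250 × (1 + 0.0404 × 7.07)] = 8.7×10^5 / 4178 = 208.1 m³.
Hydraulic retention time τ = V/Q = 208.1 / 440 = 0.4731 d = 11.35 h.

τ ≈ 11.4 h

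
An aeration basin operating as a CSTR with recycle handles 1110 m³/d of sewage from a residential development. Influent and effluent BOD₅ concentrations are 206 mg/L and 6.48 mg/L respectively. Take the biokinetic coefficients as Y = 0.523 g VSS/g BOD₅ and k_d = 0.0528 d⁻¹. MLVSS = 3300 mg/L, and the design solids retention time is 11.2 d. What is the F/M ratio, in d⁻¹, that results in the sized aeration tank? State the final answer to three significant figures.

Steady-state biomass mass balance: V·X·(1 + k_d·θ_c) = Y·Q·(S₀ − S)·θ_c, so V = 0.523 × 1110 × (206 − 6.48) × 11.2 / [3300 × (1 + 0.0528 × 11.2)] = 1.3×10^6 / 5251 = 247.0 m³.
F/M = applied load / biomass = Q·S₀/(V·X) = 1110 × 206 / (247.0 × 3300) = 0.2805 d⁻¹.

F/M ≈ 0.280 d⁻¹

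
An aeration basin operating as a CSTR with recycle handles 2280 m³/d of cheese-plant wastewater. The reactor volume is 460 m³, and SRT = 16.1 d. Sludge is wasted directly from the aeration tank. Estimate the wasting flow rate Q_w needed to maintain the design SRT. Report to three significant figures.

For wasting at MLVSS concentration, Q_w = V/θ_c = 460.0/16.1 = 28.57 m³/d.

Q_w ≈ 28.6 m³/d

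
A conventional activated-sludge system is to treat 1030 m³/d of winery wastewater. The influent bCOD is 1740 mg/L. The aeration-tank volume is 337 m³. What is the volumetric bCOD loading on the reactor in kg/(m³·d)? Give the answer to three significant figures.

L_v ≈ 5.32 kg bCOD/(m³·d)

Volumetric loading L_v = Q·S₀ / V = 1030 × 1740 g/m³ / 337.0 m³ = 5318 g/(m³·d) = 5.318 kg bCOD/(m³·d).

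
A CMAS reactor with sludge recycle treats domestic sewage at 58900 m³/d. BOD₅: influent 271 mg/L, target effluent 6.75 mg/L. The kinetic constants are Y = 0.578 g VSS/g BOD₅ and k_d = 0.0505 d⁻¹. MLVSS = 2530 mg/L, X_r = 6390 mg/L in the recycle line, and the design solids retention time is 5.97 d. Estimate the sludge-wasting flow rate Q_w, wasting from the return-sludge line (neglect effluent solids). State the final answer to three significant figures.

Q_w ≈ 1080 m³/d

Rearranging the biomass balance for a CMAS with decay, V = Y·Q·ΔS·θ_c / [X·(1+k_d θ_c)] = 0.578 × 58900 × (271 − 6.75) × 5.97 / [2530 × (1 + 0.0505 × 5.97)] = 5.37×10^7 / 3293 = 16311 m³.
θ_c = V·X/(Q_w·X_r) when wasting from the recycle, so Q_w = V·X/(θ_c·X_r) = 16311 × 2530 / (5.97 × 6390) = 1082 m³/d.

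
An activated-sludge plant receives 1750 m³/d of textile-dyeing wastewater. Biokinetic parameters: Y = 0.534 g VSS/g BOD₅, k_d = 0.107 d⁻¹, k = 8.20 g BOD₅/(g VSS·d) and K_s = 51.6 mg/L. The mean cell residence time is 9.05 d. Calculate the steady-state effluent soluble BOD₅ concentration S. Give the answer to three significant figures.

For a completely mixed reactor with recycle the Lawrence–McCarty relation gives S = K_s·(1 + k_d·θ_c) / [θ_c·(Y·k − k_d) − 1] = 51.6 × (1 + 0.107 × 9.05) / [9.05 × (0.534 × 8.20 − 0.107) − 1] = 101.6 / 37.66 = 2.697 mg/L.

S ≈ 2.70 mg/L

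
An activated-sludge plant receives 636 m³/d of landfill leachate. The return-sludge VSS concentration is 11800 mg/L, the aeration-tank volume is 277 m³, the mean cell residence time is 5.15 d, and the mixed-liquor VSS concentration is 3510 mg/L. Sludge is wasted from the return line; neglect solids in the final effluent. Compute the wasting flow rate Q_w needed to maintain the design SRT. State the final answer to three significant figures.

Q_w ≈ 16.0 m³/d

θ_c = V·X/(Q_w·X_r) when wasting from the recycle, so Q_w = V·X/(θ_c·X_r) = 277.0 × 3510 / (5.15 × 11800) = 16.00 m³/d.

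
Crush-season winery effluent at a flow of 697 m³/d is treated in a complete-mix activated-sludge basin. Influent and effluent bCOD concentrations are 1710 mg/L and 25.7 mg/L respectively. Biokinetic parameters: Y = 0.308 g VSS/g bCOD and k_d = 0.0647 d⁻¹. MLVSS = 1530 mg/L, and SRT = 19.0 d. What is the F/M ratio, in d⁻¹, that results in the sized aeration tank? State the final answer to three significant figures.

F/M ≈ 0.387 d⁻¹

From the SRT design equation V = Y Q (S₀−S) θ_c / [X (1 + k_d θ_c)] = 0.308 × 697 × (1710 − 25.7) × 19.0 / [1530 × (1 + 0.0647 × 19.0)] = 6.87×10^6 / 3411 = 2014 m³.
F/M = Q·S₀ / (V·X) = 697 × 1710 / (2014 × 1530) = 0.3868 g bCOD·(g VSS·d)⁻¹.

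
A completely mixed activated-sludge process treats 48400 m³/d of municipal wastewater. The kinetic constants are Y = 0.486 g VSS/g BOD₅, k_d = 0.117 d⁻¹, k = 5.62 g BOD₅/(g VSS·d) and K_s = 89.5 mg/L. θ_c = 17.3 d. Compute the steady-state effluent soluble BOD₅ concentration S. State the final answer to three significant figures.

Effluent substrate depends only on kinetics and SRT: S = K_s(1 + k_d θ_c) / [θ_c(Yk − k_d) − 1] = 89.5 × (1 + 0.117 × 17.3) / [17.3 × (0.486 × 5.62 − 0.117) − 1] = 270.7 / 44.23 = 6.120 mg/L.

S ≈ 6.12 mg/L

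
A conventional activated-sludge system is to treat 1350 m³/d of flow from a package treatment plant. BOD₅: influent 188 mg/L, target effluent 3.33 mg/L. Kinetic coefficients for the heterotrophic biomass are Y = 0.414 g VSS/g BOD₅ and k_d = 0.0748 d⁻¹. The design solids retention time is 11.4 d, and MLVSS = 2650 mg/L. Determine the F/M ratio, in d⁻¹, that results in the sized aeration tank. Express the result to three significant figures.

F/M ≈ 0.400 d⁻¹

Steady-state biomass mass balance: V·X·(1 + k_d·θ_c) = Y·Q·(S₀ − S)·θ_c, so V = 0.414 × 1350 × (188 − 3.33) × 11.4 / [2650 × (1 + 0.0748 × 11.4)] = 1.18×10^6 / 4910 = 239.7 m³.
Food-to-microorganism ratio F/M = Q S₀ / (V X) = 1350 × 188 / (239.7 × 2650) = 0.3996 d⁻¹.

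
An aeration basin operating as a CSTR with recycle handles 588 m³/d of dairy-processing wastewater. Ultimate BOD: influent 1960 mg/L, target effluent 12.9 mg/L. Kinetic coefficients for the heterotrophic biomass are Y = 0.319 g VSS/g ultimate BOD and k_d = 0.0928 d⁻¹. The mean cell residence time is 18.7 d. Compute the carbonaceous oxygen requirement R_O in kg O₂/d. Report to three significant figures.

Y_obs = Y / (1 + k_d θ_c) = 0.319 / (1 + 0.0928 × 18.7) = 0.319 / 2.735 = 0.1166.
Substrate removed = Q·(S₀ − S) = 588 m³/d × (1960 − 12.9) g/m³ = 1.14×10^6 g/d = 1145 kg/d.
Biomass synthesised: P_X = Y_obs × 1145 = 133.5 kg VSS/d.
R_O = Q·(S₀ − S) − 1.42·P_X = 1145 − 1.42 × 133.5 = 955.3 kg O₂/d.

R_O ≈ 955 kg O₂/d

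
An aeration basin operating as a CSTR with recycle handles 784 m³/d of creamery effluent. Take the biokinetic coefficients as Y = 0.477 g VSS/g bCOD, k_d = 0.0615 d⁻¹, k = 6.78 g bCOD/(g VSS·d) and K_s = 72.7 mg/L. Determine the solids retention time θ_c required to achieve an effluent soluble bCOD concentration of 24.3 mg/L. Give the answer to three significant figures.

Specific growth rate at S = 24.3 mg/L: μ = YkS/(K_s+S) = 0.477·6.78·24.3/(72.7+24.3) = 0.8102 d⁻¹.
1/θ_c = 0.8102 − 0.0615 = 0.7487 d⁻¹, so θ_c = 1.336 d.

θ_c ≈ 1.34 d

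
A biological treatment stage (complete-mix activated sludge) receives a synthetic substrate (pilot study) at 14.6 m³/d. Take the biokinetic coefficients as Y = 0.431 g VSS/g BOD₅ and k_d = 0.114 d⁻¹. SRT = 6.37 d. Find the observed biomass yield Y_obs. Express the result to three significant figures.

Y_obs ≈ 0.250 g VSS/g BOD₅

Correct the yield for decay: Y_obs = Y/(1 + k_d θ_c) = 0.431 / (1 + 0.114 × 6.37) = 0.431 / 1.726 = 0.2497.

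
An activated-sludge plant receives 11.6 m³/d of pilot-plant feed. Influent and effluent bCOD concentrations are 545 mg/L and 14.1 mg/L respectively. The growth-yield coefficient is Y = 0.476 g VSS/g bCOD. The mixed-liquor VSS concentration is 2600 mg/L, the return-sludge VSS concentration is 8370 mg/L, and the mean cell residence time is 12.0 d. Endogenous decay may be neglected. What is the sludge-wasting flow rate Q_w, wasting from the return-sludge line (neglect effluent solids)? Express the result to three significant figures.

With k_d = 0 the design equation reduces to V = Y Q (S₀−S) θ_c / X = 0.476 × 11.6 × (545 − 14.1) × 12.0 / 2600 = 13.53 m³.
Q_w = (V·X)/(θ_c X_r) = 13.53 × 2600 / (12.0 × 8370) = 0.3502 m³/d.

Q_w ≈ 0.350 m³/d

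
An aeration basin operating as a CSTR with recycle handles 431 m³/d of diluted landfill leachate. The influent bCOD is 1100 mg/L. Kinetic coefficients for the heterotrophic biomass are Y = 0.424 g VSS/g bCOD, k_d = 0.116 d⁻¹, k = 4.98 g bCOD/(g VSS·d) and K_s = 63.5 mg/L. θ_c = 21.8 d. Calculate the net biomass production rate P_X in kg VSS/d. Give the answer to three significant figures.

From the Monod/SRT balance for a CMAS, S = K_s·(1+k_d θ_c)/[θ_c·(Y k − k_d) − 1] = 63.5 × (1 + 0.116 × 21.8) / [21.8 × (0.424 × 4.98 − 0.116) − 1] = 224.1 / 42.50 = 5.272 mg/L.
Y_obs = Y / (1 + k_d θ_c) = 0.424 / (1 + 0.116 × 21.8) = 0.424 / 3.529 = 0.1202.
Q·(S₀ − S) = 431 × (1100 − 5.27) × 10⁻³ = 471.8 kg/d removed.
Biomass produced: P_X = Y_obs·Q·ΔS = 0.1202 × 471.8 ≈ 56.69 kg VSS/d.

P_X ≈ 56.7 kg VSS/d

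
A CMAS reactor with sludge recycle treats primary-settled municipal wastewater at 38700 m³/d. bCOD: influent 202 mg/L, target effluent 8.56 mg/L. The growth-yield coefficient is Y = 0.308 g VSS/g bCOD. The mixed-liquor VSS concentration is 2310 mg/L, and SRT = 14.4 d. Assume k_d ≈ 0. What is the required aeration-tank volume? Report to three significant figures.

V ≈ 14400 m³

Biomass mass balance (decay neglected): V·X = Y·Q·(S₀ − S)·θ_c, so V = 0.308 × 38700 × (202 − 8.56) × 14.4 / 2310 = 14373 m³.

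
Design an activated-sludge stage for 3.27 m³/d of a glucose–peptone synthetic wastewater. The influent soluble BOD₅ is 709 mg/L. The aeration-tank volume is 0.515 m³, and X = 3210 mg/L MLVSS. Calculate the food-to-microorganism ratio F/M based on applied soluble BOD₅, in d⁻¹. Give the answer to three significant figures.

F/M ≈ 1.40 d⁻¹

F/M = applied load / biomass = Q·S₀/(V·X) = 3.27 × 709 / (0.5150 × 3210) = 1.402 d⁻¹.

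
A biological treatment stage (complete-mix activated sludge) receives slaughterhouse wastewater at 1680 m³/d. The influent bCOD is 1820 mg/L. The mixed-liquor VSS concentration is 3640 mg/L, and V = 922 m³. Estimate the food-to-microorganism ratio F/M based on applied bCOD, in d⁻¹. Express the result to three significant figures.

F/M = applied load / biomass = Q·S₀/(V·X) = 1680 × 1820 / (922.0 × 3640) = 0.9111 d⁻¹.

F/M ≈ 0.911 d⁻¹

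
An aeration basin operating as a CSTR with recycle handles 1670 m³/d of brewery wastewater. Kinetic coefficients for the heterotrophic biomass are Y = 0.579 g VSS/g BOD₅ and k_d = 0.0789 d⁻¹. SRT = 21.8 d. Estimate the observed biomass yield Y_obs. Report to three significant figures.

The observed yield is Y_obs = Y/(1 + k_d·θ_c) = 0.579 / (1 + 0.0789 × 21.8) = 0.579 / 2.720 = 0.2129 g VSS per g BOD₅ removed.

Y_obs ≈ 0.213 g VSS/g BOD₅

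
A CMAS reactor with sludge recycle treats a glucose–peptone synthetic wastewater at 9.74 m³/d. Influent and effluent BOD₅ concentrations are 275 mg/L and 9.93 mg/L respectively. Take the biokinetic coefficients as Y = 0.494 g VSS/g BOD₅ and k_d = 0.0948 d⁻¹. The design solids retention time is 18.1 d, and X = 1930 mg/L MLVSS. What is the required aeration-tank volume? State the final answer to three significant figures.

From the SRT design equation V = Y Q (S₀−S) θ_c / [X (1 + k_d θ_c)] = 0.494 × 9.74 × (275 − 9.93) × 18.1 / [1930 × (1 + 0.0948 × 18.1)] = 2.31×10^4 / 5242 = 4.404 m³.

V ≈ 4.40 m³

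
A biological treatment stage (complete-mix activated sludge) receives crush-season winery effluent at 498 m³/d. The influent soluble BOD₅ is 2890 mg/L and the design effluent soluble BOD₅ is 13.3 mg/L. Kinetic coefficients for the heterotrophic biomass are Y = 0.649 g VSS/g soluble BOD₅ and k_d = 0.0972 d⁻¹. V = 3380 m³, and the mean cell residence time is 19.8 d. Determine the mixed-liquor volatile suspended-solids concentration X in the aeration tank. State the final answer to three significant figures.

From V·X·(1 + k_d·θ_c) = Y·Q·(S₀ − S)·θ_c: X = 0.649 × 498 × (2890 − 13.3) × 19.8 / [3380 × (1 + 0.0972 × 19.8)] = 1862 mg/L.

X ≈ 1860 mg/L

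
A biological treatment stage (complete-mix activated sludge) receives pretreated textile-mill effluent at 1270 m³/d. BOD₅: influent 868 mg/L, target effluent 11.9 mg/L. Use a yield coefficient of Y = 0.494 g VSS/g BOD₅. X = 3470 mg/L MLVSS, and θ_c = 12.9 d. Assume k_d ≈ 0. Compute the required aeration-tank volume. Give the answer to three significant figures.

V ≈ 2000 m³

V·X = Y·Q·ΔS·θ_c gives V = 0.494 × 1270 × (868 − 11.9) × 12.9 / 3470 = 1997 m³.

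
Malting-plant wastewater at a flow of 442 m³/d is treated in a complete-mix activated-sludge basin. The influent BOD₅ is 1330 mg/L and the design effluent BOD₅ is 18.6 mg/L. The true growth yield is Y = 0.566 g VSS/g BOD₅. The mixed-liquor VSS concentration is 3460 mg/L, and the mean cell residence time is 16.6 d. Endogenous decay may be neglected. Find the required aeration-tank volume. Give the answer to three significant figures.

Biomass mass balance (decay neglected): V·X = Y·Q·(S₀ − S)·θ_c, so V = 0.566 × 442 × (1330 − 18.6) × 16.6 / 3460 = 1574 m³.

V ≈ 1570 m³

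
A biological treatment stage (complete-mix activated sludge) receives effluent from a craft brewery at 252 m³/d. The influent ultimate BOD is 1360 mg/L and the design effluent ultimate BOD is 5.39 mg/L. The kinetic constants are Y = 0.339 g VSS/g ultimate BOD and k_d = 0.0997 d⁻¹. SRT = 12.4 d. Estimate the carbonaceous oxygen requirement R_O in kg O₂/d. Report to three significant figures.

R_O ≈ 268 kg O₂/d

Observed yield with endogenous decay: Y_obs = Y / (1 + k_d·θ_c) = 0.339 / (1 + 0.0997 × 12.4) = 0.339 / 2.236 = 0.1516 g VSS/g ultimate BOD.
ΔS = 1360 − 5.39 = 1355 mg/L, so the substrate removal rate is 252 × 1355/1000 = 341.4 kg ultimate BOD/d.
Biomass synthesised: P_X = Y_obs × 341.4 = 51.75 kg VSS/d.
Carbonaceous O₂ demand = substrate oxidised − cell-mass equivalent = 341.4 − 1.42 × 51.75 = 267.9 kg O₂/d.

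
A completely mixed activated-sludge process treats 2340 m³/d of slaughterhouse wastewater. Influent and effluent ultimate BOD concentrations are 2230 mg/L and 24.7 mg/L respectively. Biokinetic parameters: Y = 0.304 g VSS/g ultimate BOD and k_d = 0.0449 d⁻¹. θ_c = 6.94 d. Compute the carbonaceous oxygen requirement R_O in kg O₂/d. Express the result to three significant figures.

R_O ≈ 3460 kg O₂/d

The observed yield is Y_obs = Y/(1 + k_d·θ_c) = 0.304 / (1 + 0.0449 × 6.94) = 0.304 / 1.312 = 0.2318 g VSS per g ultimate BOD removed.
ΔS = 2230 − 24.7 = 2205 mg/L, so the substrate removal rate is 2340 × 2205/1000 = 5160 kg ultimate BOD/d.
P_X = Y_obs·Q·(S₀ − S) = 0.2318 × 5160 = 1196 kg VSS/d.
Carbonaceous O₂ demand = substrate oxidised − cell-mass equivalent = 5160 − 1.42 × 1196 = 3462 kg O₂/d.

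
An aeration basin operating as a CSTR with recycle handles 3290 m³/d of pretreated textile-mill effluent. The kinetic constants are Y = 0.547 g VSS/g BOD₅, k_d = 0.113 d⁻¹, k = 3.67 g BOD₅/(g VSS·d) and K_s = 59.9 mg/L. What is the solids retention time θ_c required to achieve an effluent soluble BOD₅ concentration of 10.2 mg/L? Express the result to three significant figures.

From 1/θ_c = Y·k·S/(K_s + S) − k_d: Y·k·S/(K_s+S) = 0.547 × 3.67 × 10.2 / (59.9 + 10.2) = 0.2921 d⁻¹.
Then 1/θ_c = μ − k_d = 0.2921 − 0.113 = 0.1791 d⁻¹, giving θ_c = 5.583 d.

θ_c ≈ 5.58 d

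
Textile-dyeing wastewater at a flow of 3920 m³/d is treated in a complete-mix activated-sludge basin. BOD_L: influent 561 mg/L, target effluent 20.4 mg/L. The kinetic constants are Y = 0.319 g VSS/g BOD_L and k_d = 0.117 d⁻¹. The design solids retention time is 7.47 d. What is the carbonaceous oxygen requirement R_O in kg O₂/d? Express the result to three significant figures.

R_O ≈ 1610 kg O₂/d

Correct the yield for decay: Y_obs = Y/(1 + k_d θ_c) = 0.319 / (1 + 0.117 × 7.47) = 0.319 / 1.874 = 0.1702.
Q·(S₀ − S) = 3920 × (561 − 20.4) × 10⁻³ = 2119 kg/d removed.
Net sludge production P_X = 0.1702 × 2119 = 360.7 kg VSS/d.
R_O = Q·ΔS − 1.42 P_X = 2119 − 512.2 = 1607 kg O₂/d.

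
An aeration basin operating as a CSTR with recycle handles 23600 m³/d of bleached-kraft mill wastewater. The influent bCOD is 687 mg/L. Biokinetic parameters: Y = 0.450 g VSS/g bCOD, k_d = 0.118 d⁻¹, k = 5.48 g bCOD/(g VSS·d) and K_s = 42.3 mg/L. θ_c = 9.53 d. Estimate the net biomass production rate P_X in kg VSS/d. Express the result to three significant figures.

P_X ≈ 3410 kg VSS/d

Effluent substrate depends only on kinetics and SRT: S = K_s(1 + k_d θ_c) / [θ_c(Yk − k_d) − 1] = 42.3 × (1 + 0.118 × 9.53) / [9.53 × (0.450 × 5.48 − 0.118) − 1] = 89.87 / 21.38 = 4.204 mg/L.
Correct the yield for decay: Y_obs = Y/(1 + k_d θ_c) = 0.450 / (1 + 0.118 × 9.53) = 0.450 / 2.125 = 0.2118.
Q·(S₀ − S) = 23600 × (687 − 4.20) × 10⁻³ = 16114 kg/d removed.
Biomass produced: P_X = Y_obs·Q·ΔS = 0.2118 × 16114 ≈ 3413 kg VSS/d.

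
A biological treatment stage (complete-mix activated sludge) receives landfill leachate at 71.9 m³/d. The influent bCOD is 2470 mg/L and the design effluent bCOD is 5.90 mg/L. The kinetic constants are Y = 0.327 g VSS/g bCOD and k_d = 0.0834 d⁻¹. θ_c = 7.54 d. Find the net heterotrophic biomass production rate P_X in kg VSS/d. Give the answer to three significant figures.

P_X ≈ 35.6 kg VSS/d

Observed yield with endogenous decay: Y_obs = Y / (1 + k_d·θ_c) = 0.327 / (1 + 0.0834 × 7.54) = 0.327 / 1.629 = 0.2008 g VSS/g bCOD.
Mass of bCOD removed per day: Q(S₀ − S) = 71.9 × 2464 g/m³ = 177.2 kg/d.
Net biomass production P_X = Y_obs × Q·(S₀ − S) = 0.2008 × 177.2 = 35.57 kg VSS/d.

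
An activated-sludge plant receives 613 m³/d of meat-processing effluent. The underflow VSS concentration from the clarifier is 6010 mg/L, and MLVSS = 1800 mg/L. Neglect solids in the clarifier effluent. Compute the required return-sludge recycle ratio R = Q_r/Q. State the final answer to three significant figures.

R ≈ 0.428

R = Q_r/Q = X/(X_r − X) = 1800 / (6010 − 1800) = 0.4276.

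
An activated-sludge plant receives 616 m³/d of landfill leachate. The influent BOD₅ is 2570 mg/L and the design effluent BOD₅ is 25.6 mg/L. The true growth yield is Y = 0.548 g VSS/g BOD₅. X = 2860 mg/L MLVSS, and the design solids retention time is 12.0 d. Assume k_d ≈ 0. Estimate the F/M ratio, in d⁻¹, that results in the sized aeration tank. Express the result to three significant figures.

F/M ≈ 0.154 d⁻¹

Biomass mass balance (decay neglected): V·X = Y·Q·(S₀ − S)·θ_c, so V = 0.548 × 616 × (2570 − 25.6) × 12.0 / 2860 = 3604 m³.
Food-to-microorganism ratio F/M = Q S₀ / (V X) = 616 × 2570 / (3604 × 2860) = 0.1536 d⁻¹.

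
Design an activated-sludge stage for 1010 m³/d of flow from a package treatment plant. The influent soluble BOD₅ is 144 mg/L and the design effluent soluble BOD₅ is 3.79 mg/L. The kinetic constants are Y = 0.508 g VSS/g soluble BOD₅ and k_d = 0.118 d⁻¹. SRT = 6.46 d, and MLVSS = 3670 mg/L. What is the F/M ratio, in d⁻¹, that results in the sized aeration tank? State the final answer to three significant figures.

From the SRT design equation V = Y Q (S₀−S) θ_c / [X (1 + k_d θ_c)] = 0.508 × 1010 × (144 − 3.79) × 6.46 / [3670 × (1 + 0.118 × 6.46)] = 4.65×10^5 / 6468 = 71.85 m³.
Food-to-microorganism ratio F/M = Q S₀ / (V X) = 1010 × 144 / (71.85 × 3670) = 0.5515 d⁻¹.

F/M ≈ 0.552 d⁻¹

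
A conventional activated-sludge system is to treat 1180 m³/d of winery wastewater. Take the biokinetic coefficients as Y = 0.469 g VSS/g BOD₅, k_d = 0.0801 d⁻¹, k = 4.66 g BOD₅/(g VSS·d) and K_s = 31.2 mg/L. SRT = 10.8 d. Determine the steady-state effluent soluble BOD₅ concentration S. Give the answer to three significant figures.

S ≈ 2.68 mg/L

Effluent substrate depends only on kinetics and SRT: S = K_s(1 + k_d θ_c) / [θ_c(Yk − k_d) − 1] = 31.2 × (1 + 0.0801 × 10.8) / [10.8 × (0.469 × 4.66 − 0.0801) − 1] = 58.19 / 21.74 = 2.677 mg/L.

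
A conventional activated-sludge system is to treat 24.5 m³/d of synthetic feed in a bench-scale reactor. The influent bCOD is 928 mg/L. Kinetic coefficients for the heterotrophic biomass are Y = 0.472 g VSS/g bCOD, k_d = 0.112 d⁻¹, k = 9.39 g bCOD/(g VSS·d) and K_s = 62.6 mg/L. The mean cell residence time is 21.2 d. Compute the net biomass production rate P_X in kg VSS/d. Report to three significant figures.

P_X ≈ 3.17 kg VSS/d

For a completely mixed reactor with recycle the Lawrence–McCarty relation gives S = K_s·(1 + k_d·θ_c) / [θ_c·(Y·k − k_d) − 1] = 62.6 × (1 + 0.112 × 21.2) / [21.2 × (0.472 × 9.39 − 0.112) − 1] = 211.2 / 90.59 = 2.332 mg/L.
Y_obs = Y / (1 + k_d θ_c) = 0.472 / (1 + 0.112 × 21.2) = 0.472 / 3.374 = 0.1399.
ΔS = 928 − 2.33 = 925.7 mg/L, so the substrate removal rate is 24.5 × 925.7/1000 = 22.68 kg bCOD/d.
Biomass produced: P_X = Y_obs·Q·ΔS = 0.1399 × 22.68 ≈ 3.172 kg VSS/d.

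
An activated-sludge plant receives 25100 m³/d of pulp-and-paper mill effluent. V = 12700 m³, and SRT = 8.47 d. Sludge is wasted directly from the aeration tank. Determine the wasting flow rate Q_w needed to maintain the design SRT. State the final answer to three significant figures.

With mixed-liquor wasting, θ_c = V/Q_w, so Q_w = V/θ_c = 12700/8.47 = 1499 m³/d.

Q_w ≈ 1500 m³/d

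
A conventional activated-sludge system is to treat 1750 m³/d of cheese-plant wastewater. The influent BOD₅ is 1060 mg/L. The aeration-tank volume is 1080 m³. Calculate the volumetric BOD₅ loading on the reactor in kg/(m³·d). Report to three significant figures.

Applied BOD₅ load per unit volume = Q·S₀/V = (1750 × 1060/1000)/1080 = 1.718 kg BOD₅·m⁻³·d⁻¹.

L_v ≈ 1.72 kg BOD₅/(m³·d)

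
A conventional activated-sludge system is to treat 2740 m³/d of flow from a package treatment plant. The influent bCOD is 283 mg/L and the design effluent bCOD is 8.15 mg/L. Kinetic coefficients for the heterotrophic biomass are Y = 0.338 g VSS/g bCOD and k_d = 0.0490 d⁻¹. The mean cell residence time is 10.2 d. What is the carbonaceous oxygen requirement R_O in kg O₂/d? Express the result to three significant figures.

Observed yield with endogenous decay: Y_obs = Y / (1 + k_d·θ_c) = 0.338 / (1 + 0.0490 × 10.2) = 0.338 / 1.500 = 0.2254 g VSS/g bCOD.
Mass of bCOD removed per day: Q(S₀ − S) = 2740 × 274.9 g/m³ = 753.1 kg/d.
Net sludge production P_X = 0.2254 × 753.1 = 169.7 kg VSS/d.
Carbonaceous O₂ demand = substrate oxidised − cell-mass equivalent = 753.1 − 1.42 × 169.7 = 512.1 kg O₂/d.

R_O ≈ 512 kg O₂/d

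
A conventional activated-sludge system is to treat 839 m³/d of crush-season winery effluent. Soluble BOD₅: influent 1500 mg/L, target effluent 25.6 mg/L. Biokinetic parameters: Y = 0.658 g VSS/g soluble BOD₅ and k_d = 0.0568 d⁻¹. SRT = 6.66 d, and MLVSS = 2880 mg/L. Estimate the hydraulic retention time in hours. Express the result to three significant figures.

τ ≈ 39.1 h

From the SRT design equation V = Y Q (S₀−S) θ_c / [X (1 + k_d θ_c)] = 0.658 × 839 × (1500 − 25.6) × 6.66 / [2880 × (1 + 0.0568 × 6.66)] = 5.42×10^6 / 3969 = 1366 m³.
τ = V/Q = 1366/839 = 1.628 d, or 39.07 h.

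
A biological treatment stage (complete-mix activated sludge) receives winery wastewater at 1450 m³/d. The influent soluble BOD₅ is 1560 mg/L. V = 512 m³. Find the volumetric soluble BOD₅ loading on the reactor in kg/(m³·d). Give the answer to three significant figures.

Volumetric loading L_v = Q·S₀ / V = 1450 × 1560 g/m³ / 512.0 m³ = 4418 g/(m³·d) = 4.418 kg soluble BOD₅/(m³·d).

L_v ≈ 4.42 kg soluble BOD₅/(m³·d)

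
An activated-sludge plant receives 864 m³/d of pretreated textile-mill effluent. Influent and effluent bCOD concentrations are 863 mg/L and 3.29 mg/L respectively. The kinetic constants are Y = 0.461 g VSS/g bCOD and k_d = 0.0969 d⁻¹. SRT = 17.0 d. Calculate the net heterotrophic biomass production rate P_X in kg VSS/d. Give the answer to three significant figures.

Correct the yield for decay: Y_obs = Y/(1 + k_d θ_c) = 0.461 / (1 + 0.0969 × 17.0) = 0.461 / 2.647 = 0.1741.
Q·(S₀ − S) = 864 × (863 − 3.29) × 10⁻³ = 742.8 kg/d removed.
Net biomass production P_X = Y_obs × Q·(S₀ − S) = 0.1741 × 742.8 = 129.3 kg VSS/d.

P_X ≈ 129 kg VSS/d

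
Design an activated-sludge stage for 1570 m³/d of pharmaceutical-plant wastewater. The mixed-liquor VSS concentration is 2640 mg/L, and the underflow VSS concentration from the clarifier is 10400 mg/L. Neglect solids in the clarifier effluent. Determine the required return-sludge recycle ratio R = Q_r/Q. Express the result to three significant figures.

R = Q_r/Q = X/(X_r − X) = 2640 / (10400 − 2640) = 0.3402.

R ≈ 0.340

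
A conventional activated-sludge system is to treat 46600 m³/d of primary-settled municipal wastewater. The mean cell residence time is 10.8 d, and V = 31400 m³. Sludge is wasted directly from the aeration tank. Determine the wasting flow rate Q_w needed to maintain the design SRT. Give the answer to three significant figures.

Wasting from the aeration tank: Q_w = V / θ_c = 31400 / 10.8 = 2907 m³/d.

Q_w ≈ 2910 m³/d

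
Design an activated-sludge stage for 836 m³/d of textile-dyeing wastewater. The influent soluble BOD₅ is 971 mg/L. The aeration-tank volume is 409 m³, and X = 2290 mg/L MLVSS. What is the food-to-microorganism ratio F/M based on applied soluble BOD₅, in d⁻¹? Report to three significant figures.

F/M = applied load / biomass = Q·S₀/(V·X) = 836 × 971 / (409.0 × 2290) = 0.8667 d⁻¹.

F/M ≈ 0.867 d⁻¹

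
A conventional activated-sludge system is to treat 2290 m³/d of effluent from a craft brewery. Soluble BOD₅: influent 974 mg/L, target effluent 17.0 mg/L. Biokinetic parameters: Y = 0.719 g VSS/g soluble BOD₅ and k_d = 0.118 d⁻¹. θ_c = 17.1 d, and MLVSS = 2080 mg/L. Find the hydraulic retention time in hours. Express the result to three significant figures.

τ ≈ 45.0 h

Steady-state biomass mass balance: V·X·(1 + k_d·θ_c) = Y·Q·(S₀ − S)·θ_c, so V = 0.719 × 2290 × (974 − 17.0) × 17.1 / [2080 × (1 + 0.118 × 17.1)] = 2.69×10^7 / 6277 = 4293 m³.
HRT = V/Q = 4293 m³ / 2290 m³·d⁻¹ = 1.874 d × 24 = 44.99 h.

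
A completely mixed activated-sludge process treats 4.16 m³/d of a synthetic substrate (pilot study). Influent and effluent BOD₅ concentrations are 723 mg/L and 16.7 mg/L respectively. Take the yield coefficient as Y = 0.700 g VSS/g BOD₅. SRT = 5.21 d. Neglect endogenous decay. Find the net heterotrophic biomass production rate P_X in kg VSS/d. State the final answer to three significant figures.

P_X ≈ 2.06 kg VSS/d

Since k_d ≈ 0, Y_obs = Y = 0.700 g VSS/g BOD₅.
Substrate removed = Q·(S₀ − S) = 4.16 m³/d × (723 − 16.7) g/m³ = 2.94×10^3 g/d = 2.938 kg/d.
So the net sludge growth is P_X = 0.7000 × 2.938 = 2.057 kg VSS/d.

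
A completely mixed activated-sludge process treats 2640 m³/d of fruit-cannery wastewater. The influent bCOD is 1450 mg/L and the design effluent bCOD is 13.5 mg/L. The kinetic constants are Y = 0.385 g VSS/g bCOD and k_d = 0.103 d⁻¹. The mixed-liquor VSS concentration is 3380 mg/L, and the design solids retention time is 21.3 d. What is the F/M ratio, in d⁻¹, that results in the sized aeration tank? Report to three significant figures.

From the SRT design equation V = Y Q (S₀−S) θ_c / [X (1 + k_d θ_c)] = 0.385 × 2640 × (1450 − 13.5) × 21.3 / [3380 × (1 + 0.103 × 21.3)] = 3.11×10^7 / 10795 = 2881 m³.
F/M = applied load / biomass = Q·S₀/(V·X) = 2640 × 1450 / (2881 × 3380) = 0.3931 d⁻¹.

F/M ≈ 0.393 d⁻¹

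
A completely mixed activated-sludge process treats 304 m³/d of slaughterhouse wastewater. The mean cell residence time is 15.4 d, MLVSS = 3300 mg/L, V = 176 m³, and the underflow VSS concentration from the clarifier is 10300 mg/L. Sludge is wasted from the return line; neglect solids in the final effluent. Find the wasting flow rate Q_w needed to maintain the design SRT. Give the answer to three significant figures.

Wasting from the return line (neglecting effluent solids): Q_w = V·X / (θ_c·X_r) = 176.0 × 3300 / (15.4 × 10300) = 3.662 m³/d.

Q_w ≈ 3.66 m³/d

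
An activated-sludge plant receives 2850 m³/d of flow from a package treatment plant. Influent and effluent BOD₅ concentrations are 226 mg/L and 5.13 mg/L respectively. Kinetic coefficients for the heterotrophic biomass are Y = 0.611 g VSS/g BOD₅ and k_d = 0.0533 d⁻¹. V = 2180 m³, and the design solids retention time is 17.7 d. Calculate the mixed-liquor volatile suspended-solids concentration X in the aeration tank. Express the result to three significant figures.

From V·X·(1 + k_d·θ_c) = Y·Q·(S₀ − S)·θ_c: X = 0.611 × 2850 × (226 − 5.13) × 17.7 / [2180 × (1 + 0.0533 × 17.7)] = 1607 mg/L.

X ≈ 1610 mg/L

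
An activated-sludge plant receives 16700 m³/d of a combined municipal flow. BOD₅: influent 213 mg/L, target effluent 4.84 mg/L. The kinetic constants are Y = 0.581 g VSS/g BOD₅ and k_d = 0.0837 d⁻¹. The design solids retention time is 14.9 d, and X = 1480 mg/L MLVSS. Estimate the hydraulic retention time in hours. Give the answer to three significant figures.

τ ≈ 13.0 h

From the SRT design equation V = Y Q (S₀−S) θ_c / [X (1 + k_d θ_c)] = 0.581 × 16700 × (213 − 4.84) × 14.9 / [1480 × (1 + 0.0837 × 14.9)] = 3.01×10^7 / 3326 = 9049 m³.
Hydraulic retention time τ = V/Q = 9049 / 16700 = 0.5418 d = 13.00 h.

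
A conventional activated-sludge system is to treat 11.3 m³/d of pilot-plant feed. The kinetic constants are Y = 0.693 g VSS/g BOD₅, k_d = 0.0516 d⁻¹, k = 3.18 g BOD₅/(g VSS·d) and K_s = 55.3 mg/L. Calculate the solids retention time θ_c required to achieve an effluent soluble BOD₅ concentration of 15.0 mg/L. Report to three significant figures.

Specific growth rate at S = 15.0 mg/L: μ = YkS/(K_s+S) = 0.693·3.18·15.0/(55.3+15.0) = 0.4702 d⁻¹.
θ_c = 1/(μ − k_d) = 1/(0.4702 − 0.0516) = 1/0.4186 = 2.389 d.

θ_c ≈ 2.39 d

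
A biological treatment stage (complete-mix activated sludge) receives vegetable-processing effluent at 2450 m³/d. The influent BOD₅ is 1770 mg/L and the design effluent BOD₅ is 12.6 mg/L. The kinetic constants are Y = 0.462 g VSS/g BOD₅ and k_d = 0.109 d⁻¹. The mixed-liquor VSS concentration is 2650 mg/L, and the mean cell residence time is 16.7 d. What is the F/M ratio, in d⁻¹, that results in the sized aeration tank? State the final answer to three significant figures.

F/M ≈ 0.368 d⁻¹

From the SRT design equation V = Y Q (S₀−S) θ_c / [X (1 + k_d θ_c)] = 0.462 × 2450 × (1770 − 12.6) × 16.7 / [2650 × (1 + 0.109 × 16.7)] = 3.32×10^7 / 7474 = 4445 m³.
F/M = Q·S₀ / (V·X) = 2450 × 1770 / (4445 × 2650) = 0.3682 g BOD₅·(g VSS·d)⁻¹.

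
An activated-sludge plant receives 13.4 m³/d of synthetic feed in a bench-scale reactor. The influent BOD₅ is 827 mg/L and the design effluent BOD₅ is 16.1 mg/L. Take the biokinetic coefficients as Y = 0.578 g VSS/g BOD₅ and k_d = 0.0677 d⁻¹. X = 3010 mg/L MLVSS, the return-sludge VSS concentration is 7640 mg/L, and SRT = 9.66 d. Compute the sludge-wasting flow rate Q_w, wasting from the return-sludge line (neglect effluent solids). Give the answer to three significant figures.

Q_w ≈ 0.497 m³/d

From the SRT design equation V = Y Q (S₀−S) θ_c / [X (1 + k_d θ_c)] = 0.578 × 13.4 × (827 − 16.1) × 9.66 / [3010 × (1 + 0.0677 × 9.66)] = 6.07×10^4 / 4978 = 12.19 m³.
Wasting from the return line (neglecting effluent solids): Q_w = V·X / (θ_c·X_r) = 12.19 × 3010 / (9.66 × 7640) = 0.4970 m³/d.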